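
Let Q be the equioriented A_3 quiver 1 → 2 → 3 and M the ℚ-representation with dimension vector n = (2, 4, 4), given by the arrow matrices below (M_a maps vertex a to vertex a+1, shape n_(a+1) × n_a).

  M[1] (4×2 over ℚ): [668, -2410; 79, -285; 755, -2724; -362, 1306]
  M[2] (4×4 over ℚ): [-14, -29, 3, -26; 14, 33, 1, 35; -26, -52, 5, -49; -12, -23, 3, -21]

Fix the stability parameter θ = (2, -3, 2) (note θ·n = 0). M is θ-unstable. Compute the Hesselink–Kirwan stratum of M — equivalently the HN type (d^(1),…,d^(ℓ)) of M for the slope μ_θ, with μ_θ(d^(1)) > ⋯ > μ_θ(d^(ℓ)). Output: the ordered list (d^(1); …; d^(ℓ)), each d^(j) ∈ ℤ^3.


Barcode: M ≅ I[1,3]^2, I[2,3]^2. HN layers by μ_θ (3 steps, strictly decreasing):
  μ^(1)=2; μ^(2)=-1/2; μ^(3)=-3

((0, 0, 4); (2, 2, 0); (0, 2, 0))


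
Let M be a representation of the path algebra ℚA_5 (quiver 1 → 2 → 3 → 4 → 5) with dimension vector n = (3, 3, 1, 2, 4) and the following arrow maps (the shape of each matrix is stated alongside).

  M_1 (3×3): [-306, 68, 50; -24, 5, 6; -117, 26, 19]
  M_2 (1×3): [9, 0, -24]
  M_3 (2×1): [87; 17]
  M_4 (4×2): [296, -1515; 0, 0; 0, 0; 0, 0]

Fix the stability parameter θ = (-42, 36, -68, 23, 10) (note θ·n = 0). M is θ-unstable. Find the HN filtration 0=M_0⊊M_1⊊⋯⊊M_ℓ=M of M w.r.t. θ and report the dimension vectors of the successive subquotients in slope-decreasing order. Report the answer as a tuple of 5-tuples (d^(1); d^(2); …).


Barcode: M ≅ I[1,2]^2, I[1,5], I[4,4], I[5,5]^3. HN layers by μ_θ (6 steps, strictly decreasing):
  μ^(1)=36; μ^(2)=23; μ^(3)=33/2; μ^(4)=10; μ^(5)=-16; μ^(6)=-42

((0, 2, 0, 0, 0); (0, 0, 0, 1, 0); (0, 0, 0, 1, 1); (0, 0, 0, 0, 3); (0, 1, 1, 0, 0); (3, 0, 0, 0, 0))


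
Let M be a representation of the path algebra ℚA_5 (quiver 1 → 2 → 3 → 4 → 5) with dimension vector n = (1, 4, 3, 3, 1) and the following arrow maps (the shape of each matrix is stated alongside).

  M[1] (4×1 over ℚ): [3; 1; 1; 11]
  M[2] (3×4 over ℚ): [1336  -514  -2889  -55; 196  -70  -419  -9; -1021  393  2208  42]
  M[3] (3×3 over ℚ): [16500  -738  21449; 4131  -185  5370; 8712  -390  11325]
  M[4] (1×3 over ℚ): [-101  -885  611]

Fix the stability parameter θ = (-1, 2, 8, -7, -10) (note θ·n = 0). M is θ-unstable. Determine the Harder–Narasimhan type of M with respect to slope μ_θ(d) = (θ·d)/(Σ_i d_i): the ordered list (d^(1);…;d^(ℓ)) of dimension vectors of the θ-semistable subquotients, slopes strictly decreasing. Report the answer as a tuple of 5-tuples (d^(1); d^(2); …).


Barcode: M ≅ I[1,2], I[2,3], I[2,4], I[2,5], I[4,4]. HN layers by μ_θ (6 steps, strictly decreasing):
  μ^(1)=8; μ^(2)=2; μ^(3)=1; μ^(4)=-1; μ^(5)=-7/4; μ^(6)=-7

((0, 0, 1, 0, 0); (0, 2, 0, 0, 0); (0, 1, 1, 1, 0); (1, 0, 0, 0, 0); (0, 1, 1, 1, 1); (0, 0, 0, 1, 0))


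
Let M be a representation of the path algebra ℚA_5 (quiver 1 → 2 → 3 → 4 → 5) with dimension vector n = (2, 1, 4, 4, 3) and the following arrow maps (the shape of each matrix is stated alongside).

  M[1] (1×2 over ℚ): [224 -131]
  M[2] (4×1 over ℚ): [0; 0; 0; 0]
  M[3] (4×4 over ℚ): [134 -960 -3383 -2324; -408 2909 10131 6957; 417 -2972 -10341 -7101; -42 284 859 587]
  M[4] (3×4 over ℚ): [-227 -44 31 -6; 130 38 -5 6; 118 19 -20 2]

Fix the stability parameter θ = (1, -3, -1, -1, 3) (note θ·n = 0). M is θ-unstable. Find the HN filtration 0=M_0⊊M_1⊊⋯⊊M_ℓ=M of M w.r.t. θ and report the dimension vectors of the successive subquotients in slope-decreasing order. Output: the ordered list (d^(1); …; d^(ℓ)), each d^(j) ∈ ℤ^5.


Interval decomposition of M: I[1,1], I[1,2], I[3,4], I[3,5]^3.
HN type (ℓ=3): μ^(1)=3; μ^(2)=1; μ^(3)=-1

((0, 0, 0, 0, 3); (1, 0, 0, 0, 0); (1, 1, 4, 4, 0))


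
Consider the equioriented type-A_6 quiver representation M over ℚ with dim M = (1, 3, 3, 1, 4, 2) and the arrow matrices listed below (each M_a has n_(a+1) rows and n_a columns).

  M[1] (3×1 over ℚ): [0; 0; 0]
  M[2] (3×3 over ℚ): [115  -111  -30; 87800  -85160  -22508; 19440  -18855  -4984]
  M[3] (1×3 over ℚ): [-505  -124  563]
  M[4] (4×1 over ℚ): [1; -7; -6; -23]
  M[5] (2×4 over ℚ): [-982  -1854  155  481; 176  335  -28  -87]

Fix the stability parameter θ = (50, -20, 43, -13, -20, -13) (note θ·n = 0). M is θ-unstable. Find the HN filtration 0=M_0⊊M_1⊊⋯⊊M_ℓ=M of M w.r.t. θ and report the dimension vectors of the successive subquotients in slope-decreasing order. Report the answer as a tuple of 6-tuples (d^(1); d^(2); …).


Interval decomposition of M: I[1,1], I[2,3]^2, I[2,6], I[5,5]^2, I[5,6].
HN type (ℓ=5): μ^(1)=50; μ^(2)=43; μ^(3)=-3/4; μ^(4)=-13; μ^(5)=-20

((1, 0, 0, 0, 0, 0); (0, 0, 2, 0, 0, 0); (0, 0, 1, 1, 1, 1); (0, 0, 0, 0, 0, 1); (0, 3, 0, 0, 3, 0))


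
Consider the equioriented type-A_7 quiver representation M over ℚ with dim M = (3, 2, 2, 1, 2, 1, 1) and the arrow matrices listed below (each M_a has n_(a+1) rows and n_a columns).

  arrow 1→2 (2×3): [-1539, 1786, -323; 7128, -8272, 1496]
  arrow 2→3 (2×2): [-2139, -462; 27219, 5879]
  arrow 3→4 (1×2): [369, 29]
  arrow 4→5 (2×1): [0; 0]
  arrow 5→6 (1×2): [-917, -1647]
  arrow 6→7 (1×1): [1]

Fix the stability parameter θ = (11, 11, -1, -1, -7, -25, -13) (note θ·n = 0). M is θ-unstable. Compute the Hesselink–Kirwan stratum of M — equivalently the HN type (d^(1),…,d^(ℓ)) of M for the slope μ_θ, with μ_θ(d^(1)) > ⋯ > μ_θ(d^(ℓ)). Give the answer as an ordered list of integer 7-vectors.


Interval decomposition of M: I[1,1]^2, I[1,4], I[2,3], I[5,5], I[5,7].
HN type (ℓ=5): μ^(1)=11; μ^(2)=5; μ^(3)=-7; μ^(4)=-13; μ^(5)=-16

((2, 0, 0, 0, 0, 0, 0); (1, 2, 2, 1, 0, 0, 0); (0, 0, 0, 0, 1, 0, 0); (0, 0, 0, 0, 0, 0, 1); (0, 0, 0, 0, 1, 1, 0))


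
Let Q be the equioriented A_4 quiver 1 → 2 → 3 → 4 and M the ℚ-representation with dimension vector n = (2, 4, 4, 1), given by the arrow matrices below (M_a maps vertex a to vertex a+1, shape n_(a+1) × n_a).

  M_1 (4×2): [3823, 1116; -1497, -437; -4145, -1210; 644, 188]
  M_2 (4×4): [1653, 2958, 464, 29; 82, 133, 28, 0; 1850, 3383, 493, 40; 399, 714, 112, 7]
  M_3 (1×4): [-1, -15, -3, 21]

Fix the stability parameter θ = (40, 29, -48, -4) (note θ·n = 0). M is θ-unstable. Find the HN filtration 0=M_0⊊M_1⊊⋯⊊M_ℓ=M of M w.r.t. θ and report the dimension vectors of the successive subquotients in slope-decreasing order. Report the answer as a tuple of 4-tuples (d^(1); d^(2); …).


Barcode: M ≅ I[1,3], I[1,4], I[2,2], I[2,3], I[3,3]. HN layers by μ_θ (5 steps, strictly decreasing):
  μ^(1)=29; μ^(2)=7; μ^(3)=17/4; μ^(4)=-19/2; μ^(5)=-48

((0, 1, 0, 0); (1, 1, 1, 0); (1, 1, 1, 1); (0, 1, 1, 0); (0, 0, 1, 0))


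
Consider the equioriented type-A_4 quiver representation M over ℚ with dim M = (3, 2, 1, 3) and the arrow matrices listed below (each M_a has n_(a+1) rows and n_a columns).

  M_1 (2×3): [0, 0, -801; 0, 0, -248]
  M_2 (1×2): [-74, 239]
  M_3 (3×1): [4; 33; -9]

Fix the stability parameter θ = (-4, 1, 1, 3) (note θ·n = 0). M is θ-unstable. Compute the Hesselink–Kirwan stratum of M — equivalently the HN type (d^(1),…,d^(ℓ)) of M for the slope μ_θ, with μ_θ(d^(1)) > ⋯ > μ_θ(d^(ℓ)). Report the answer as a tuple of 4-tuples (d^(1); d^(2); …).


Interval decomposition of M: I[1,1]^2, I[1,4], I[2,2], I[4,4]^2.
HN type (ℓ=3): μ^(1)=3; μ^(2)=1; μ^(3)=-4

((0, 0, 0, 3); (0, 2, 1, 0); (3, 0, 0, 0))


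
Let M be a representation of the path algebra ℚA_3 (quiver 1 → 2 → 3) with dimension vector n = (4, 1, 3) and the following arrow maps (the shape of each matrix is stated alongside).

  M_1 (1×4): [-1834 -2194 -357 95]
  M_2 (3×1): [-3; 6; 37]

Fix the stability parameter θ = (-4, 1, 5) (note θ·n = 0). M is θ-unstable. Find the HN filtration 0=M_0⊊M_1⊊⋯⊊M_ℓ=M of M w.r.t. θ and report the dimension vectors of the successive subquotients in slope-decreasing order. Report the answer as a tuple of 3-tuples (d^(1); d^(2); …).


Via rank(M_{q-1}∘⋯∘M_p): M ≅ I[1,1]^3, I[1,3], I[3,3]^2.
μ_θ-semistable layers: μ^(1)=5; μ^(2)=1; μ^(3)=-4

((0, 0, 3); (0, 1, 0); (4, 0, 0))


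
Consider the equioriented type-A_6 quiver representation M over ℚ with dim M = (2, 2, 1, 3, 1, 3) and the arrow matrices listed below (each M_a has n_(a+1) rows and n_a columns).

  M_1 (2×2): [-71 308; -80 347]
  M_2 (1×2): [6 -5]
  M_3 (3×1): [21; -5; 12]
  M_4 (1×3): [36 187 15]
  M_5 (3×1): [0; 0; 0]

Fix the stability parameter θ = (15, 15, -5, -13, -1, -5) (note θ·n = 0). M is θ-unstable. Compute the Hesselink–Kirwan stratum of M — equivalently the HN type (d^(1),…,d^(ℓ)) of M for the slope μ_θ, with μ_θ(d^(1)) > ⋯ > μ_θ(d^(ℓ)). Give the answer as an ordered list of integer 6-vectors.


Via rank(M_{q-1}∘⋯∘M_p): M ≅ I[1,2], I[1,5], I[4,4]^2, I[6,6]^3.
μ_θ-semistable layers: μ^(1)=15; μ^(2)=11/5; μ^(3)=-5; μ^(4)=-13

((1, 1, 0, 0, 0, 0); (1, 1, 1, 1, 1, 0); (0, 0, 0, 0, 0, 3); (0, 0, 0, 2, 0, 0))


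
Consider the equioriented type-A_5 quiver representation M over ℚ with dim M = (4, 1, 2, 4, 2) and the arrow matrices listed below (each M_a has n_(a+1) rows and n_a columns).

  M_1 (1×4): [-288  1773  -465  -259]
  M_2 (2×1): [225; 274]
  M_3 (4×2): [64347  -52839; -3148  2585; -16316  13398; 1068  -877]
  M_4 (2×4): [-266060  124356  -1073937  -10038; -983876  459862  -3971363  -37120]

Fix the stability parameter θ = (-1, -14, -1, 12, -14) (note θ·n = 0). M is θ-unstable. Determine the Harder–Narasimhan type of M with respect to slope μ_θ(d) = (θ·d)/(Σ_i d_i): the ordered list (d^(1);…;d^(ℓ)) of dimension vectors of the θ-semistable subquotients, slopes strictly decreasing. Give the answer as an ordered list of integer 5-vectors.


Via rank(M_{q-1}∘⋯∘M_p): M ≅ I[1,1]^3, I[1,4], I[3,4], I[4,5]^2.
μ_θ-semistable layers: μ^(1)=12; μ^(2)=-1; μ^(3)=-15/2

((0, 0, 0, 2, 0); (3, 0, 2, 2, 2); (1, 1, 0, 0, 0))


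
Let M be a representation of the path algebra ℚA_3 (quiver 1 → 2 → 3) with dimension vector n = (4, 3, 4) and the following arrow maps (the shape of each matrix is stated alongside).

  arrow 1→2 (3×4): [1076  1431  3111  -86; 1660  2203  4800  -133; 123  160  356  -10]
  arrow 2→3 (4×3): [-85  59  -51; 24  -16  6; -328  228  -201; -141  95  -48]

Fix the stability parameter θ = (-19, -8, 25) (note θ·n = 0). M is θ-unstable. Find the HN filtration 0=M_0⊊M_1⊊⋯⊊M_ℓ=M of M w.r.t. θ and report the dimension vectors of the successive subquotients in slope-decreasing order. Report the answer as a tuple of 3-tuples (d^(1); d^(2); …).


Barcode: M ≅ I[1,1], I[1,2], I[1,3]^2, I[3,3]^2. HN layers by μ_θ (3 steps, strictly decreasing):
  μ^(1)=25; μ^(2)=-8; μ^(3)=-19

((0, 0, 4); (0, 3, 0); (4, 0, 0))


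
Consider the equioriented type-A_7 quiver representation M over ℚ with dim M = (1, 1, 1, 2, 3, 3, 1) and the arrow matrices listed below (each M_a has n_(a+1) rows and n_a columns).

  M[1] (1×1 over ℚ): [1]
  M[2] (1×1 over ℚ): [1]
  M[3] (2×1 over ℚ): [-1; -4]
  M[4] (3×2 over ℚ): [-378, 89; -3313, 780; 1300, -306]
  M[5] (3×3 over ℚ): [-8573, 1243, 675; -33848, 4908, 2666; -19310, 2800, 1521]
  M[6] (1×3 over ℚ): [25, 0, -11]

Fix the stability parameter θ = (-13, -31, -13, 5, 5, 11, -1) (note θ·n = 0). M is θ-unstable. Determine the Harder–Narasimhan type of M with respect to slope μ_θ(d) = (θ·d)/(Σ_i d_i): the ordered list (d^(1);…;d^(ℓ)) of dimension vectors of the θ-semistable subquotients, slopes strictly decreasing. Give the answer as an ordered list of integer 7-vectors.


Interval decomposition of M: I[1,7], I[4,5], I[5,6], I[6,6].
HN type (ℓ=4): μ^(1)=11; μ^(2)=5; μ^(3)=-13; μ^(4)=-22

((0, 0, 0, 0, 0, 2, 0); (0, 0, 0, 2, 3, 1, 1); (0, 0, 1, 0, 0, 0, 0); (1, 1, 0, 0, 0, 0, 0))


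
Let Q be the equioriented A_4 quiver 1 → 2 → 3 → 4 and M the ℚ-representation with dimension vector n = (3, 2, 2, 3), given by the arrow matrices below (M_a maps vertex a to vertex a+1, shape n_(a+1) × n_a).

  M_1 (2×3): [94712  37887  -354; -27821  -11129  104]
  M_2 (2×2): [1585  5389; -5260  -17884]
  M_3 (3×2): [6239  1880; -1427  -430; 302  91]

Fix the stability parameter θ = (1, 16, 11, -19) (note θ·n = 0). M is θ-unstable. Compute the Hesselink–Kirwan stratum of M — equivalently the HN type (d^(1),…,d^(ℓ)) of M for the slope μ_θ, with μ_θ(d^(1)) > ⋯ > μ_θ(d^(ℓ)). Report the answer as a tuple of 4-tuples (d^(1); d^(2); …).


Barcode: M ≅ I[1,1], I[1,2], I[1,4], I[3,4], I[4,4]. HN layers by μ_θ (5 steps, strictly decreasing):
  μ^(1)=16; μ^(2)=8/3; μ^(3)=1; μ^(4)=-4; μ^(5)=-19

((0, 1, 0, 0); (0, 1, 1, 1); (3, 0, 0, 0); (0, 0, 1, 1); (0, 0, 0, 1))


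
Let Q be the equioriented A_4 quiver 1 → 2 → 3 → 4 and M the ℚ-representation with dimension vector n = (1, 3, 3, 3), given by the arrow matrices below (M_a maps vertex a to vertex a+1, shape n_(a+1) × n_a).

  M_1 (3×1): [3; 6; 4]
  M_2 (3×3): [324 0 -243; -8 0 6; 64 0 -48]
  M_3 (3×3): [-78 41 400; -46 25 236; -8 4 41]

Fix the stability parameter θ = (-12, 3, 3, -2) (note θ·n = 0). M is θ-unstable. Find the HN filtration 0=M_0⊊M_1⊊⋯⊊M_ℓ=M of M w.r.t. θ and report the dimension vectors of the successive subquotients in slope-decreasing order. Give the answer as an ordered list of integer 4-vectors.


Barcode: M ≅ I[1,2], I[2,2], I[2,3], I[3,4]^2, I[4,4]. HN layers by μ_θ (4 steps, strictly decreasing):
  μ^(1)=3; μ^(2)=1/2; μ^(3)=-2; μ^(4)=-12

((0, 3, 1, 0); (0, 0, 2, 2); (0, 0, 0, 1); (1, 0, 0, 0))


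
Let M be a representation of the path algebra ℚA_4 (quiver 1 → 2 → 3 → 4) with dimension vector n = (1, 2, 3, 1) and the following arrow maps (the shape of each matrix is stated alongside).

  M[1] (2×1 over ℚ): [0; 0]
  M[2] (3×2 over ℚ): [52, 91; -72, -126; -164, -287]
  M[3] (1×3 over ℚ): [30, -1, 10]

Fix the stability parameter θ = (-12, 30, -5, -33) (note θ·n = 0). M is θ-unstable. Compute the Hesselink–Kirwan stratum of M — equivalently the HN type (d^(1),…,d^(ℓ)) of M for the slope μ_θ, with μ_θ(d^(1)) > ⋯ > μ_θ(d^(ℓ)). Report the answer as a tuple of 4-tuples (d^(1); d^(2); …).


Via rank(M_{q-1}∘⋯∘M_p): M ≅ I[1,1], I[2,2], I[2,4], I[3,3]^2.
μ_θ-semistable layers: μ^(1)=30; μ^(2)=-8/3; μ^(3)=-5; μ^(4)=-12

((0, 1, 0, 0); (0, 1, 1, 1); (0, 0, 2, 0); (1, 0, 0, 0))


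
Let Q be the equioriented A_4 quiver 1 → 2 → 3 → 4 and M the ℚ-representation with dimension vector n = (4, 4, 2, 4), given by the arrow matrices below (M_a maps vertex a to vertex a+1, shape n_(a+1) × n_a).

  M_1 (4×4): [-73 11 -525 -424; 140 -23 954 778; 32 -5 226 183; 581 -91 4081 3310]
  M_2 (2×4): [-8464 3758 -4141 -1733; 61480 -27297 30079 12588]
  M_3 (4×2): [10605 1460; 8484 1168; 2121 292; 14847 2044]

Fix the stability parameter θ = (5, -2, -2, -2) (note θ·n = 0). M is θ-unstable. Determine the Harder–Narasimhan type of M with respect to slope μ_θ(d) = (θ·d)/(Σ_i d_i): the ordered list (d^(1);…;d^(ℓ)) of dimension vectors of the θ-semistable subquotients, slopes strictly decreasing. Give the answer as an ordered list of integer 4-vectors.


Interval decomposition of M: I[1,1], I[1,2], I[1,3], I[1,4], I[2,2], I[4,4]^3.
HN type (ℓ=5): μ^(1)=5; μ^(2)=3/2; μ^(3)=1/3; μ^(4)=-1/4; μ^(5)=-2

((1, 0, 0, 0); (1, 1, 0, 0); (1, 1, 1, 0); (1, 1, 1, 1); (0, 1, 0, 3))


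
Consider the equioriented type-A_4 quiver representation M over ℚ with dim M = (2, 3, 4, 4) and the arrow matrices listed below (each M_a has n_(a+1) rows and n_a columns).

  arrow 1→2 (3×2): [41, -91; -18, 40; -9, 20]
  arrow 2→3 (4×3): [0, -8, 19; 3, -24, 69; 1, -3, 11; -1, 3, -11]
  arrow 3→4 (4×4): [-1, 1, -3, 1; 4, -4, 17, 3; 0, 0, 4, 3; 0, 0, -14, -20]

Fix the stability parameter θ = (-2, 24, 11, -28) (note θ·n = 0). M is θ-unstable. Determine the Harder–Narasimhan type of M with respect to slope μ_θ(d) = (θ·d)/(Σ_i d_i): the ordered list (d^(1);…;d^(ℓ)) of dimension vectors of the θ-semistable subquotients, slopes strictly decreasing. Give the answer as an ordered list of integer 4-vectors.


Interval decomposition of M: I[1,4]^2, I[2,3], I[3,4], I[4,4].
HN type (ℓ=5): μ^(1)=35/2; μ^(2)=7/3; μ^(3)=-2; μ^(4)=-17/2; μ^(5)=-28

((0, 1, 1, 0); (0, 2, 2, 2); (2, 0, 0, 0); (0, 0, 1, 1); (0, 0, 0, 1))


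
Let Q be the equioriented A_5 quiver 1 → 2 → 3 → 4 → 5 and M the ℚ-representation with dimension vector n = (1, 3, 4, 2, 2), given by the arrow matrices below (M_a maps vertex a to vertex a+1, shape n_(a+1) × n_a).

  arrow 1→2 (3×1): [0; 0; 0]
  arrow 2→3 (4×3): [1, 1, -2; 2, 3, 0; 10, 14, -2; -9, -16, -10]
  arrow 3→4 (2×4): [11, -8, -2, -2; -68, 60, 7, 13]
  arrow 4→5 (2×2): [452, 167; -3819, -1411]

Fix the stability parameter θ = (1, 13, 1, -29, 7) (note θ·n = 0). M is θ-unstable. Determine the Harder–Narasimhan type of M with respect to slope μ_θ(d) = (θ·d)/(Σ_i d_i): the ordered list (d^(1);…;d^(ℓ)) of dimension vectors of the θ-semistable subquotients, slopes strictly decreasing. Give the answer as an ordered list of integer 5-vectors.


Interval decomposition of M: I[1,1], I[2,3], I[2,5]^2, I[3,3].
HN type (ℓ=3): μ^(1)=7; μ^(2)=1; μ^(3)=-5

((0, 1, 1, 0, 2); (1, 0, 1, 0, 0); (0, 2, 2, 2, 0))


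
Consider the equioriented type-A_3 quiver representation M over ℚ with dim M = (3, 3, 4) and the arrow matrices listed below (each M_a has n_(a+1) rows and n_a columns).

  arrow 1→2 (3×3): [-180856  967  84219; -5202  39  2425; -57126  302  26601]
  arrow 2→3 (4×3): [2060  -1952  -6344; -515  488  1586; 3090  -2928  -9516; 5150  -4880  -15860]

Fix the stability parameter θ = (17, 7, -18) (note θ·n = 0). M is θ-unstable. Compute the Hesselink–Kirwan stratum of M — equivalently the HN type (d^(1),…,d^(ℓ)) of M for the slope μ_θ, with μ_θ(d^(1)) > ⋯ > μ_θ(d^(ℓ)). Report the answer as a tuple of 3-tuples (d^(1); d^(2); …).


Barcode: M ≅ I[1,2]^2, I[1,3], I[3,3]^3. HN layers by μ_θ (3 steps, strictly decreasing):
  μ^(1)=12; μ^(2)=2; μ^(3)=-18

((2, 2, 0); (1, 1, 1); (0, 0, 3))


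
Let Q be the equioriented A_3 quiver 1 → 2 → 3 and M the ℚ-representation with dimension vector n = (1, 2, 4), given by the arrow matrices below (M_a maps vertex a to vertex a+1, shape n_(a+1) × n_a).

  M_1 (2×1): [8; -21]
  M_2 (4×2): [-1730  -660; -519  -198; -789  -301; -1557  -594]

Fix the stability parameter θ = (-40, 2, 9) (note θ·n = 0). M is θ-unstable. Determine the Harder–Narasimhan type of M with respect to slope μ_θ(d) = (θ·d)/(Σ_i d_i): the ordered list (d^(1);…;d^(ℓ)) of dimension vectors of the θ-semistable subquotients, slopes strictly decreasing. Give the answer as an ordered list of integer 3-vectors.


Interval decomposition of M: I[1,3], I[2,3], I[3,3]^2.
HN type (ℓ=3): μ^(1)=9; μ^(2)=2; μ^(3)=-40

((0, 0, 4); (0, 2, 0); (1, 0, 0))


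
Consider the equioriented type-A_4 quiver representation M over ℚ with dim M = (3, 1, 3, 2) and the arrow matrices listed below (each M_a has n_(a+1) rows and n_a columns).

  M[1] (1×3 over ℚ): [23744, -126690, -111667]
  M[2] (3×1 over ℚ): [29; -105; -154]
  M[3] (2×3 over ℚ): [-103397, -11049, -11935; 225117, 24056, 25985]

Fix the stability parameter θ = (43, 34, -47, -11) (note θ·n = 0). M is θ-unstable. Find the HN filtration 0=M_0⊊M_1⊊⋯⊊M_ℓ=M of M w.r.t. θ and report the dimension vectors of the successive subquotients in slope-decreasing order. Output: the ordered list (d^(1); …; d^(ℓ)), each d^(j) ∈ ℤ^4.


Barcode: M ≅ I[1,1]^2, I[1,4], I[3,3], I[3,4]. HN layers by μ_θ (4 steps, strictly decreasing):
  μ^(1)=43; μ^(2)=19/4; μ^(3)=-11; μ^(4)=-47

((2, 0, 0, 0); (1, 1, 1, 1); (0, 0, 0, 1); (0, 0, 2, 0))


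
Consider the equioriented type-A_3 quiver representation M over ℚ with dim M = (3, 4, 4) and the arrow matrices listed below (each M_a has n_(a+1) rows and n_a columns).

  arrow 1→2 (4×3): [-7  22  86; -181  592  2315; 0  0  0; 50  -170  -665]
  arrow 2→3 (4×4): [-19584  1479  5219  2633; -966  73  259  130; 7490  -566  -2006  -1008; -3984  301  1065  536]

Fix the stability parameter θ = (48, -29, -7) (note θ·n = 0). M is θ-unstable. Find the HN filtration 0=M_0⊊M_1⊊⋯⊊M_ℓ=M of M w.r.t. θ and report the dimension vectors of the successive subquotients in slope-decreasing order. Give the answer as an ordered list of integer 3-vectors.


Interval decomposition of M: I[1,1], I[1,3]^2, I[2,3]^2.
HN type (ℓ=4): μ^(1)=48; μ^(2)=4; μ^(3)=-7; μ^(4)=-29

((1, 0, 0); (2, 2, 2); (0, 0, 2); (0, 2, 0))


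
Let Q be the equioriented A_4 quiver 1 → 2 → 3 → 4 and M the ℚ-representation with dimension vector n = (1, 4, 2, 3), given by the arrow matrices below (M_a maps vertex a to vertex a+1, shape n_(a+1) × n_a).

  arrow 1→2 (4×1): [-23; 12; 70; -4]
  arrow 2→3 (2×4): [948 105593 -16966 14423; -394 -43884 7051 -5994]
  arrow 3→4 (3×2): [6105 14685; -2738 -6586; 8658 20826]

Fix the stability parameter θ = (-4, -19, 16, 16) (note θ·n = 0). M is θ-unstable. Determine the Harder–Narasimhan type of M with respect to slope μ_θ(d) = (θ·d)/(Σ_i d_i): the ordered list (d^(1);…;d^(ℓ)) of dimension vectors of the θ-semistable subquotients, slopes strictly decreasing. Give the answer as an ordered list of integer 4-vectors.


Via rank(M_{q-1}∘⋯∘M_p): M ≅ I[1,2], I[2,2], I[2,3], I[2,4], I[4,4]^2.
μ_θ-semistable layers: μ^(1)=16; μ^(2)=-23/2; μ^(3)=-19

((0, 0, 2, 3); (1, 1, 0, 0); (0, 3, 0, 0))


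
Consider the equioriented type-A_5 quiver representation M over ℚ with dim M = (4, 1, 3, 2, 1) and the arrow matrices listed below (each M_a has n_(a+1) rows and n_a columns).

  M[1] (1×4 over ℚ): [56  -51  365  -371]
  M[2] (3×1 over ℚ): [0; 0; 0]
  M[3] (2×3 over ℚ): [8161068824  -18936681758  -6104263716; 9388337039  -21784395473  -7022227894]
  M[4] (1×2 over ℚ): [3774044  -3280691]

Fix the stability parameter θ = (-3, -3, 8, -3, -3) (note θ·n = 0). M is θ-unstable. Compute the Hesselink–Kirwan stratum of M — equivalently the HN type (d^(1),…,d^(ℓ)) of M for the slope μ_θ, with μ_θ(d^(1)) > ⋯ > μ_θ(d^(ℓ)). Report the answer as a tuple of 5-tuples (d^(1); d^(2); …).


Interval decomposition of M: I[1,1]^3, I[1,2], I[3,3], I[3,4], I[3,5].
HN type (ℓ=4): μ^(1)=8; μ^(2)=5/2; μ^(3)=2/3; μ^(4)=-3

((0, 0, 1, 0, 0); (0, 0, 1, 1, 0); (0, 0, 1, 1, 1); (4, 1, 0, 0, 0))


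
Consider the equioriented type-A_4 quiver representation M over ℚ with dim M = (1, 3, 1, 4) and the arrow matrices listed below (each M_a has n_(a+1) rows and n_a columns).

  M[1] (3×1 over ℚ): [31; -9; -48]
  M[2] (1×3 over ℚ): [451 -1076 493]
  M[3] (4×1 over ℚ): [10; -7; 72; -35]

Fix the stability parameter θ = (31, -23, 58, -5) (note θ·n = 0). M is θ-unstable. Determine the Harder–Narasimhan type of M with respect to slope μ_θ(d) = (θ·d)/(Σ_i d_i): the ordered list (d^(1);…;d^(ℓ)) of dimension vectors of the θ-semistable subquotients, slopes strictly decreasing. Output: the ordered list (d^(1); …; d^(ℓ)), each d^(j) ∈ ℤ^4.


Barcode: M ≅ I[1,4], I[2,2]^2, I[4,4]^3. HN layers by μ_θ (4 steps, strictly decreasing):
  μ^(1)=53/2; μ^(2)=4; μ^(3)=-5; μ^(4)=-23

((0, 0, 1, 1); (1, 1, 0, 0); (0, 0, 0, 3); (0, 2, 0, 0))


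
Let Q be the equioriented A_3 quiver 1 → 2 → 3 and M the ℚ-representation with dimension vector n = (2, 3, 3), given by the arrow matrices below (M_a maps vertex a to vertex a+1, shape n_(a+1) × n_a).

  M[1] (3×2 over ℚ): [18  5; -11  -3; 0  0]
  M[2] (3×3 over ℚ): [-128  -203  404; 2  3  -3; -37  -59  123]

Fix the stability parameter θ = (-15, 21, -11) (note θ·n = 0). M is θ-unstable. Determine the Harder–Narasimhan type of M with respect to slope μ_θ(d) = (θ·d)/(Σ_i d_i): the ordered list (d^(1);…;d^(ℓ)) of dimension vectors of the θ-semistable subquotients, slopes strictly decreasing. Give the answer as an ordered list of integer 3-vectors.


Interval decomposition of M: I[1,3]^2, I[2,3].
HN type (ℓ=2): μ^(1)=5; μ^(2)=-15

((0, 3, 3); (2, 0, 0))


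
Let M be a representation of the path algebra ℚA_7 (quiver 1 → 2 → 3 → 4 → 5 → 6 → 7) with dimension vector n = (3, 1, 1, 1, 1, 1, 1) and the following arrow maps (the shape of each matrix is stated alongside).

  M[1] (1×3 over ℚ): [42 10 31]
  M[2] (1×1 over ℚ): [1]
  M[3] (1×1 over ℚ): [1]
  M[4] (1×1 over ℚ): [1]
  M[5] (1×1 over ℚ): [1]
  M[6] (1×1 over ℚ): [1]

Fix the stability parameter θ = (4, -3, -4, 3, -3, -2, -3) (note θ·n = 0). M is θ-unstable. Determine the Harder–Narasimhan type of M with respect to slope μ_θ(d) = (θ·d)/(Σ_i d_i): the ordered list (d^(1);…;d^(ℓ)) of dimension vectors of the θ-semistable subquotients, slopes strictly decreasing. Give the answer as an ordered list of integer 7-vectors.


Via rank(M_{q-1}∘⋯∘M_p): M ≅ I[1,1]^2, I[1,7].
μ_θ-semistable layers: μ^(1)=4; μ^(2)=-8/7

((2, 0, 0, 0, 0, 0, 0); (1, 1, 1, 1, 1, 1, 1))


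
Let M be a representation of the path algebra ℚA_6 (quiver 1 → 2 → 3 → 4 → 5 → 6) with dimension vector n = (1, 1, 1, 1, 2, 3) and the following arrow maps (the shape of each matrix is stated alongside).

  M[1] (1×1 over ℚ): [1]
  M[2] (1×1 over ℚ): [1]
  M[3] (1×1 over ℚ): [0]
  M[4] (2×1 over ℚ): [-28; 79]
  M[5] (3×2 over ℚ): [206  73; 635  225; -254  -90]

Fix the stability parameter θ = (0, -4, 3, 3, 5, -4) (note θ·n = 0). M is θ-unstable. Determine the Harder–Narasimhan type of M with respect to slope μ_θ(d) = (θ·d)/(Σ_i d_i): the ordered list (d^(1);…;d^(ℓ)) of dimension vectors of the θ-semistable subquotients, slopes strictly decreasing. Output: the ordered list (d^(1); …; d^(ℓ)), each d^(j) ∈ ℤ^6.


Interval decomposition of M: I[1,3], I[4,6], I[5,6], I[6,6].
HN type (ℓ=5): μ^(1)=3; μ^(2)=4/3; μ^(3)=1/2; μ^(4)=-2; μ^(5)=-4

((0, 0, 1, 0, 0, 0); (0, 0, 0, 1, 1, 1); (0, 0, 0, 0, 1, 1); (1, 1, 0, 0, 0, 0); (0, 0, 0, 0, 0, 1))


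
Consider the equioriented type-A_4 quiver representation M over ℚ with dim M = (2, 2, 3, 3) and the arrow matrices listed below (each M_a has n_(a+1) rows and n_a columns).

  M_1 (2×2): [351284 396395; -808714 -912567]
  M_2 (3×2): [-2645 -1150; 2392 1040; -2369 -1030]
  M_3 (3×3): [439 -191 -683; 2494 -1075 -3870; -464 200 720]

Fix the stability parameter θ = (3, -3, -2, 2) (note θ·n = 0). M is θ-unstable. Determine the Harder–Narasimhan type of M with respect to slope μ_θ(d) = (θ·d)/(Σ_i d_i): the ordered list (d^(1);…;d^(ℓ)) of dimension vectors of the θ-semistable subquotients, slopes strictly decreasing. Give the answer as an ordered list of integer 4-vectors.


Barcode: M ≅ I[1,2], I[1,3], I[3,4]^2, I[4,4]. HN layers by μ_θ (4 steps, strictly decreasing):
  μ^(1)=2; μ^(2)=0; μ^(3)=-2/3; μ^(4)=-2

((0, 0, 0, 3); (1, 1, 0, 0); (1, 1, 1, 0); (0, 0, 2, 0))


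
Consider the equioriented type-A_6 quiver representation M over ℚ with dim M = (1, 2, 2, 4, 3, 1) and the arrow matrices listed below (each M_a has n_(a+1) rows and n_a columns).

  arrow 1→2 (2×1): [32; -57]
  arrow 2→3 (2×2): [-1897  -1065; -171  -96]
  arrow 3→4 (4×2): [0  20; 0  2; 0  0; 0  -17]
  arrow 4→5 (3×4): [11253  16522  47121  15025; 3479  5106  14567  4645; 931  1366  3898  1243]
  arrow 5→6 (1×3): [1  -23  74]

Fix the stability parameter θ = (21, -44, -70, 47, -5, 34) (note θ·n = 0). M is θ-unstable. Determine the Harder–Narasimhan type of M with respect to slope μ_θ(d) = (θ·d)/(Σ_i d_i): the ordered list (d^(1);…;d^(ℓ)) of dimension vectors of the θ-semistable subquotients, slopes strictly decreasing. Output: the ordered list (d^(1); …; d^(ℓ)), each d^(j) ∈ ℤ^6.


Barcode: M ≅ I[1,3], I[2,6], I[4,4], I[4,5]^2. HN layers by μ_θ (5 steps, strictly decreasing):
  μ^(1)=47; μ^(2)=34; μ^(3)=21; μ^(4)=-31; μ^(5)=-57

((0, 0, 0, 1, 0, 0); (0, 0, 0, 0, 0, 1); (0, 0, 0, 3, 3, 0); (1, 1, 1, 0, 0, 0); (0, 1, 1, 0, 0, 0))


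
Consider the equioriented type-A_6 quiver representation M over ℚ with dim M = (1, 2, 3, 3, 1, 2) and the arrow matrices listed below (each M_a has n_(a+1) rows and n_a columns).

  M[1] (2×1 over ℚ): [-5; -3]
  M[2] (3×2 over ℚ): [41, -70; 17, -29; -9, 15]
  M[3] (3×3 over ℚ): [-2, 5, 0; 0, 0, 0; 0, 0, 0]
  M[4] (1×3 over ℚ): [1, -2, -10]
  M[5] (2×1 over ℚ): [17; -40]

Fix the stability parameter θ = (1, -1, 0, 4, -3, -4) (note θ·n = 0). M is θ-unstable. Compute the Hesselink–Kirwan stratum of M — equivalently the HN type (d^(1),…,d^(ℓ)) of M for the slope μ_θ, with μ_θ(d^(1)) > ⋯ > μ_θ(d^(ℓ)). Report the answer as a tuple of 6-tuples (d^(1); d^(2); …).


Interval decomposition of M: I[1,3], I[2,6], I[3,3], I[4,4]^2, I[6,6].
HN type (ℓ=5): μ^(1)=4; μ^(2)=0; μ^(3)=-3/4; μ^(4)=-1; μ^(5)=-4

((0, 0, 0, 2, 0, 0); (1, 1, 2, 0, 0, 0); (0, 0, 1, 1, 1, 1); (0, 1, 0, 0, 0, 0); (0, 0, 0, 0, 0, 1))


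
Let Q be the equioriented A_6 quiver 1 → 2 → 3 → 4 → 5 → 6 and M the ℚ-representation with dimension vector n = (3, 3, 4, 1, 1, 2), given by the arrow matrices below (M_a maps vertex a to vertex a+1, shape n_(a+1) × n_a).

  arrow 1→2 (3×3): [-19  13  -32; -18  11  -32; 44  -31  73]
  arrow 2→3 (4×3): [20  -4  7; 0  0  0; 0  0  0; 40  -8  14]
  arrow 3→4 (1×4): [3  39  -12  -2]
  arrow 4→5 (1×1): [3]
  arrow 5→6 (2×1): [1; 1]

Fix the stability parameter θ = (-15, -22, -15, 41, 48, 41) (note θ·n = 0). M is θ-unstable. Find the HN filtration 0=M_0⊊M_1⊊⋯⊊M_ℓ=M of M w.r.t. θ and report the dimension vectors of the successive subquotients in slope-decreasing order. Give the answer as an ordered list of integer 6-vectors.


Barcode: M ≅ I[1,2]^2, I[1,6], I[3,3]^3, I[6,6]. HN layers by μ_θ (4 steps, strictly decreasing):
  μ^(1)=89/2; μ^(2)=41; μ^(3)=-15; μ^(4)=-37/2

((0, 0, 0, 0, 1, 1); (0, 0, 0, 1, 0, 1); (0, 0, 4, 0, 0, 0); (3, 3, 0, 0, 0, 0))


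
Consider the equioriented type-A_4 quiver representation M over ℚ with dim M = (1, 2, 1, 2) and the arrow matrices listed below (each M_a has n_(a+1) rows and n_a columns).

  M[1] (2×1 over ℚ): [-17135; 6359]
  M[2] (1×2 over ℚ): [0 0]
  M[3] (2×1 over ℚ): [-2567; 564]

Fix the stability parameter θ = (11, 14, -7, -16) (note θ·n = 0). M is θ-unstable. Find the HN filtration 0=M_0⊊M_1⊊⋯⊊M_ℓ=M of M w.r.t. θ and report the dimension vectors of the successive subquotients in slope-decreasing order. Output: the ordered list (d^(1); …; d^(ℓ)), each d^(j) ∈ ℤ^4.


Via rank(M_{q-1}∘⋯∘M_p): M ≅ I[1,2], I[2,2], I[3,4], I[4,4].
μ_θ-semistable layers: μ^(1)=14; μ^(2)=11; μ^(3)=-23/2; μ^(4)=-16

((0, 2, 0, 0); (1, 0, 0, 0); (0, 0, 1, 1); (0, 0, 0, 1))


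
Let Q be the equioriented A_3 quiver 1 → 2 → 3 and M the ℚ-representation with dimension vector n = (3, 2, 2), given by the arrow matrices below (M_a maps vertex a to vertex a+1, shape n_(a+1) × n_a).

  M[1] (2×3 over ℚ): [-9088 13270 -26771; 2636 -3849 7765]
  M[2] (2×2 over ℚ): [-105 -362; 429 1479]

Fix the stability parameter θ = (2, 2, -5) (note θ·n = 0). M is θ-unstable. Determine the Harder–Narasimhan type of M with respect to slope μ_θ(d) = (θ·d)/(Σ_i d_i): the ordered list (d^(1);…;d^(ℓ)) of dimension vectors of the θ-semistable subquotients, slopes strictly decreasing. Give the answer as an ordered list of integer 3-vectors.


Interval decomposition of M: I[1,1], I[1,3]^2.
HN type (ℓ=2): μ^(1)=2; μ^(2)=-1/3

((1, 0, 0); (2, 2, 2))


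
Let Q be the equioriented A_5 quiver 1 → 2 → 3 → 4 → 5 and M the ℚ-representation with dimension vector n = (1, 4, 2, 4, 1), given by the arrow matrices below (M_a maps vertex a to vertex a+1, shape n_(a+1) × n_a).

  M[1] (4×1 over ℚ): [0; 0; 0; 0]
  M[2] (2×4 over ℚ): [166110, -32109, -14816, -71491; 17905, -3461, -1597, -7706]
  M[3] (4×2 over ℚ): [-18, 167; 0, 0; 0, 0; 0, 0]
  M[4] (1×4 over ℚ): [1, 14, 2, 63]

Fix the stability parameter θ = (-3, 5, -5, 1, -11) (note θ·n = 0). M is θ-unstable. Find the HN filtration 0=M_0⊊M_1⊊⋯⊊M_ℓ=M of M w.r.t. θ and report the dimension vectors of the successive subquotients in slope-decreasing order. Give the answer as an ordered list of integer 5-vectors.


Via rank(M_{q-1}∘⋯∘M_p): M ≅ I[1,1], I[2,2]^2, I[2,3], I[2,5], I[4,4]^3.
μ_θ-semistable layers: μ^(1)=5; μ^(2)=1; μ^(3)=0; μ^(4)=-5/2; μ^(5)=-3

((0, 2, 0, 0, 0); (0, 0, 0, 3, 0); (0, 1, 1, 0, 0); (0, 1, 1, 1, 1); (1, 0, 0, 0, 0))


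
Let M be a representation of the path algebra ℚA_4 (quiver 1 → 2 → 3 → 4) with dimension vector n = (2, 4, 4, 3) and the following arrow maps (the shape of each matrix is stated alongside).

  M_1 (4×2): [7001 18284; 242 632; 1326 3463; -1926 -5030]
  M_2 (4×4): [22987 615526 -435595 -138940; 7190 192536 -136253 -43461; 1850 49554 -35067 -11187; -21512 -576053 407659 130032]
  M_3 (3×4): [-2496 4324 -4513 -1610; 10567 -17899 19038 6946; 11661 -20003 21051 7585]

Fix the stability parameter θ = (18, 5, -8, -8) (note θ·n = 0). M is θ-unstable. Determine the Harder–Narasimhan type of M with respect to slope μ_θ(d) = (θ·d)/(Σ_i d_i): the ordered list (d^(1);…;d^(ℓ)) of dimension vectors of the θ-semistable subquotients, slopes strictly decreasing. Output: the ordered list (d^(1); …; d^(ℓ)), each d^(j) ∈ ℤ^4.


Via rank(M_{q-1}∘⋯∘M_p): M ≅ I[1,4]^2, I[2,3], I[2,4].
μ_θ-semistable layers: μ^(1)=7/4; μ^(2)=-3/2; μ^(3)=-11/3

((2, 2, 2, 2); (0, 1, 1, 0); (0, 1, 1, 1))


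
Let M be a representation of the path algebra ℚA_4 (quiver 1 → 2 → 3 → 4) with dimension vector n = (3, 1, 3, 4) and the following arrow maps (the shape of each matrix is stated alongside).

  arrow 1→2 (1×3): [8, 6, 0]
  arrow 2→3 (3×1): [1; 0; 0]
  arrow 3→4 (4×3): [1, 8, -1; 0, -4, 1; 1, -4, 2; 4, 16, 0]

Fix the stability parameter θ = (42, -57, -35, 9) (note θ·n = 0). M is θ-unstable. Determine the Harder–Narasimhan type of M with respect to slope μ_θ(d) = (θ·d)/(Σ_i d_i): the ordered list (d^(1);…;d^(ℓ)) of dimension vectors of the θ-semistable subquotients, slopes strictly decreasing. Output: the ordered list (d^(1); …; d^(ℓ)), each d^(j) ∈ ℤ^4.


Barcode: M ≅ I[1,1]^2, I[1,4], I[3,3], I[3,4], I[4,4]^2. HN layers by μ_θ (4 steps, strictly decreasing):
  μ^(1)=42; μ^(2)=9; μ^(3)=-50/3; μ^(4)=-35

((2, 0, 0, 0); (0, 0, 0, 4); (1, 1, 1, 0); (0, 0, 2, 0))


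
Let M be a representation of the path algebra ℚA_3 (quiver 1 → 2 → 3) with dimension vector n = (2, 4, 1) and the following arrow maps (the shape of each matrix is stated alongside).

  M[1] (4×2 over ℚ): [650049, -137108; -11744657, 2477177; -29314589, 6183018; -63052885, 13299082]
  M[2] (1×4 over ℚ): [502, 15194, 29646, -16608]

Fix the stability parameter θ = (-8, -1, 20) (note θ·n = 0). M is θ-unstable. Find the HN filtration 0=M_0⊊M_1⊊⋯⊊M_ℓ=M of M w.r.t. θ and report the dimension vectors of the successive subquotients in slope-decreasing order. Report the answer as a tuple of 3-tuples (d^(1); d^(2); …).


Via rank(M_{q-1}∘⋯∘M_p): M ≅ I[1,2], I[1,3], I[2,2]^2.
μ_θ-semistable layers: μ^(1)=20; μ^(2)=-1; μ^(3)=-8

((0, 0, 1); (0, 4, 0); (2, 0, 0))


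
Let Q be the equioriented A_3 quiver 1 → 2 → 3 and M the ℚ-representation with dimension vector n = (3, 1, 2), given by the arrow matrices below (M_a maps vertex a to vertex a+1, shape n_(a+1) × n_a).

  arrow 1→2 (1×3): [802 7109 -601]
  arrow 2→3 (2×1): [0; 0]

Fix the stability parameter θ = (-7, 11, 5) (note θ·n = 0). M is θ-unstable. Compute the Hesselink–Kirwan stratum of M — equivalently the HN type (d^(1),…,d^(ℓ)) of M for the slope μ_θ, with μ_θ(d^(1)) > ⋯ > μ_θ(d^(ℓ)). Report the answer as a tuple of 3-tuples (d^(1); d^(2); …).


Barcode: M ≅ I[1,1]^2, I[1,2], I[3,3]^2. HN layers by μ_θ (3 steps, strictly decreasing):
  μ^(1)=11; μ^(2)=5; μ^(3)=-7

((0, 1, 0); (0, 0, 2); (3, 0, 0))


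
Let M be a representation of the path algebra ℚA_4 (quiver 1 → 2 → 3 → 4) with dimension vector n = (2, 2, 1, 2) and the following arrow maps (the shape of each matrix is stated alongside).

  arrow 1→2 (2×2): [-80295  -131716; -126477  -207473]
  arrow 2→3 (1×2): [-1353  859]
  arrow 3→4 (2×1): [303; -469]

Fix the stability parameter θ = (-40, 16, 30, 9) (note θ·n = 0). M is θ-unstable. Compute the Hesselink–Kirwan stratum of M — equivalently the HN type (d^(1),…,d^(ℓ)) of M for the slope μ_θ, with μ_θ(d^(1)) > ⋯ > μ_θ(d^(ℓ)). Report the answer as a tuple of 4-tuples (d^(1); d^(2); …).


Interval decomposition of M: I[1,2], I[1,4], I[4,4].
HN type (ℓ=4): μ^(1)=39/2; μ^(2)=16; μ^(3)=9; μ^(4)=-40

((0, 0, 1, 1); (0, 2, 0, 0); (0, 0, 0, 1); (2, 0, 0, 0))


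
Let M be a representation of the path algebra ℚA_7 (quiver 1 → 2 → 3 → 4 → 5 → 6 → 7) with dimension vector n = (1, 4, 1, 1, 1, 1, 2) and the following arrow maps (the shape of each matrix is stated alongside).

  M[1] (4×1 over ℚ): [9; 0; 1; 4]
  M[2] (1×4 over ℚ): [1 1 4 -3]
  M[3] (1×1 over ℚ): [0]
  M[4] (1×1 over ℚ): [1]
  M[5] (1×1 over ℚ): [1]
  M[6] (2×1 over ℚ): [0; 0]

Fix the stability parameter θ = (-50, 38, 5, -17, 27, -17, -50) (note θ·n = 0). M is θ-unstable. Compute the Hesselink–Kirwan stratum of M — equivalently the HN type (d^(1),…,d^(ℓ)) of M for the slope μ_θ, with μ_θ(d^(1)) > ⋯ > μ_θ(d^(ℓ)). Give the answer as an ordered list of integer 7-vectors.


Barcode: M ≅ I[1,3], I[2,2]^3, I[4,6], I[7,7]^2. HN layers by μ_θ (5 steps, strictly decreasing):
  μ^(1)=38; μ^(2)=43/2; μ^(3)=5; μ^(4)=-17; μ^(5)=-50

((0, 3, 0, 0, 0, 0, 0); (0, 1, 1, 0, 0, 0, 0); (0, 0, 0, 0, 1, 1, 0); (0, 0, 0, 1, 0, 0, 0); (1, 0, 0, 0, 0, 0, 2))


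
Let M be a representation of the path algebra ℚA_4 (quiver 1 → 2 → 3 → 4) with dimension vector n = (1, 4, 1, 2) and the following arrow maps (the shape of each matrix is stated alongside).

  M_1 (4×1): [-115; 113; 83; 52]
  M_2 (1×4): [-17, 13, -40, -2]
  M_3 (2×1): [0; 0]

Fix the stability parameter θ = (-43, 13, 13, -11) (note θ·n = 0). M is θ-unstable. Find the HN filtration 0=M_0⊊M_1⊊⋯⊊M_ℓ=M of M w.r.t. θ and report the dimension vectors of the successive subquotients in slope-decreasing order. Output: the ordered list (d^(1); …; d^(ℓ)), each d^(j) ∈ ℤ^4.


Barcode: M ≅ I[1,2], I[2,2]^2, I[2,3], I[4,4]^2. HN layers by μ_θ (3 steps, strictly decreasing):
  μ^(1)=13; μ^(2)=-11; μ^(3)=-43

((0, 4, 1, 0); (0, 0, 0, 2); (1, 0, 0, 0))


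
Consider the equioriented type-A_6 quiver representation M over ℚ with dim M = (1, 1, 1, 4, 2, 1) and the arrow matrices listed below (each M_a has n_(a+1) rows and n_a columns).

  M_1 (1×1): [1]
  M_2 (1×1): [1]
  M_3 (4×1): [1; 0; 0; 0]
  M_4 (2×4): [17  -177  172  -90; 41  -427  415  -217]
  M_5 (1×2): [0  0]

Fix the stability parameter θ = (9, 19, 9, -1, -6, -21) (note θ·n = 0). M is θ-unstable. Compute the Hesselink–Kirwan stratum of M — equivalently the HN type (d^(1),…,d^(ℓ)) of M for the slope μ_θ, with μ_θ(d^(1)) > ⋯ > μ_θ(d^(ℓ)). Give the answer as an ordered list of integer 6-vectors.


Via rank(M_{q-1}∘⋯∘M_p): M ≅ I[1,5], I[4,4]^2, I[4,5], I[6,6].
μ_θ-semistable layers: μ^(1)=6; μ^(2)=-1; μ^(3)=-7/2; μ^(4)=-21

((1, 1, 1, 1, 1, 0); (0, 0, 0, 2, 0, 0); (0, 0, 0, 1, 1, 0); (0, 0, 0, 0, 0, 1))


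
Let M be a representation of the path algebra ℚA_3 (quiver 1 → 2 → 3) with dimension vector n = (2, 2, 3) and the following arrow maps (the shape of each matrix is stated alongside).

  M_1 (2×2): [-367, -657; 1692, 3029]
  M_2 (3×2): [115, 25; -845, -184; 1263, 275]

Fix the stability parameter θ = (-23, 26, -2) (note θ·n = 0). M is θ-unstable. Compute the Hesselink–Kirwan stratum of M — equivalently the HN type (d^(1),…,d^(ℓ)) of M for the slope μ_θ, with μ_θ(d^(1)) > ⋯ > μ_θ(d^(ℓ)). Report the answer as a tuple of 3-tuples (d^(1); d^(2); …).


Interval decomposition of M: I[1,3]^2, I[3,3].
HN type (ℓ=3): μ^(1)=12; μ^(2)=-2; μ^(3)=-23

((0, 2, 2); (0, 0, 1); (2, 0, 0))
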